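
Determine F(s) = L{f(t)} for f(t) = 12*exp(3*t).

F(s) = 12/(s - 3)

L{12} = 12/s.
By the first shifting theorem, multiplying by e^(3t) replaces s with s - 3.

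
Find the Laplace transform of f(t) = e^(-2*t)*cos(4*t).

L{cos(4t)} = s/(s^2 + 16).
By the first shifting theorem, multiplying by e^(-2t) replaces s with s + 2.

(s + 2)/((s + 2)^2 + 16)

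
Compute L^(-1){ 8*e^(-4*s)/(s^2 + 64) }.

The factor e^(-4s) signals a time shift by c = 4 (second shifting theorem).
L{sin(8t)} = 8/(s^2 + 64), so L^-1{8/(s^2 + 64)} = sin(8*t).
Hence the inverse is u(t - 4) times that function evaluated at t - 4.

Heaviside(t - 4)*(sin(8*t - 32))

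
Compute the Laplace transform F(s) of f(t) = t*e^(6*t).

L{e^(6t)} = 1/(s - 6).
Then apply L{t·g(t)} = -d/ds[G(s)] with G(s) = 1/(s - 6):
differentiating 1 time and applying the sign gives (s - 6)^(-2).

F(s) = (s - 6)^(-2)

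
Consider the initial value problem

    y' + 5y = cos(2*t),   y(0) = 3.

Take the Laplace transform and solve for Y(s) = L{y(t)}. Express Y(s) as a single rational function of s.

Y(s) = (3*s^2 + s + 12)/(s^3 + 5*s^2 + 4*s + 20)

Take the Laplace transform of both sides.
With L{y'} = sY - y(0) = sY - 3: the LHS transforms to (s + 5)Y - (3).
The right side is L{cos(2*t)} = s/(s^2 + 4).
So (s + 5)Y = s/(s^2 + 4) + (3).
Isolate Y and clear denominators.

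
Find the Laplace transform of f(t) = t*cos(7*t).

L{cos(7t)} = s/(s^2 + 49).
Then apply L{t·g(t)} = -d/ds[G(s)] with G(s) = s/(s^2 + 49):
differentiating 1 time and applying the sign gives (s - 7)*(s + 7)/(s^2 + 49)^2.

(s - 7)*(s + 7)/(s^2 + 49)^2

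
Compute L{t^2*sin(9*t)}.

L{sin(9t)} = 9/(s^2 + 81).
Then apply L{t^2·g(t)} = (-1)^2 d^2/ds^2[H(s)] with H(s) = 9/(s^2 + 81):
differentiating 2 times and applying the sign gives 54*(s^2 - 27)/(s^2 + 81)^3.

54*(s^2 - 27)/(s^2 + 81)^3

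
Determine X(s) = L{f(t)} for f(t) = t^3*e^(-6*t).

X(s) = 6/(s + 6)^4

L{t^3} = 3!/s^4 = 6/s^4.
By the first shifting theorem, multiplying by e^(-6t) replaces s with s + 6.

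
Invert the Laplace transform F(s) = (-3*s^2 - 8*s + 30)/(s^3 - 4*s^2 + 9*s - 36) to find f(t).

Factor the denominator: s^3 - 4*s^2 + 9*s - 36 = (s - 4)*(s^2 + 9).
Partial fraction decomposition gives [-2/(s - 4)] + [-s/(s^2 + 9)] + [-12/(s^2 + 9)].
Invert each term: -2/(s - 4) ↔ -2e^(4t); -1·s/(s^2 + 9) ↔ -cos(3t); -4·3/(s^2 + 9) ↔ -4sin(3t).

f(t) = -2*exp(4*t) - 4*sin(3*t) - cos(3*t)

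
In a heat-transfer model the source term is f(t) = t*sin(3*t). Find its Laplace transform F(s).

L{sin(3t)} = 3/(s^2 + 9).
Then apply L{t·g(t)} = -d/ds[G(s)] with G(s) = 3/(s^2 + 9):
differentiating 1 time and applying the sign gives 6*s/(s^2 + 9)^2.

F(s) = 6*s/(s^2 + 9)^2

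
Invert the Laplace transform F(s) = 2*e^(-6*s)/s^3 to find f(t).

f(t) = Heaviside(t - 6)*((t - 6)^2)

The factor e^(-6s) signals a time shift by c = 6 (second shifting theorem).
L{t^2} = 2!/s^3 = 2/s^3, so L^-1{2/s^3} = t^2.
Hence the inverse is u(t - 6) times that function evaluated at t - 6.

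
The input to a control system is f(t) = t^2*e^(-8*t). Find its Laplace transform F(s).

L{t^2} = 2!/s^3 = 2/s^3.
By the first shifting theorem, multiplying by e^(-8t) replaces s with s + 8.

F(s) = 2/(s + 8)^3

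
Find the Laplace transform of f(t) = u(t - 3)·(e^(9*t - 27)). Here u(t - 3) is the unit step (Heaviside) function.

exp(-3*s)/(s - 9)

By the second shifting theorem, L{u(t - c)·g(t - c)} = e^(-cs)·G(s) with c = 3 and G(s) = L{g(t)}.
L{e^(9t)} = 1/(s - 9).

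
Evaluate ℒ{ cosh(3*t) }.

s/(s^2 - 9)

L{cosh(3t)} = s/(s^2 - 9).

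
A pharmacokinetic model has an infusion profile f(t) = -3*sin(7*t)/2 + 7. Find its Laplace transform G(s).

The transform is linear, so treat each term independently.
L{7} = 7/s; (-3/2)·[L{sin(7t)} = 7/(s^2 + 49)].

G(s) = -21/(2*(s^2 + 49)) + 7/s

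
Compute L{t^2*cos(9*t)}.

2*s*(s^2 - 243)/(s^2 + 81)^3

L{cos(9t)} = s/(s^2 + 81).
Then apply L{t^2·g(t)} = (-1)^2 d^2/ds^2[G(s)] with G(s) = s/(s^2 + 81):
differentiating 2 times and applying the sign gives 2*s*(s^2 - 243)/(s^2 + 81)^3.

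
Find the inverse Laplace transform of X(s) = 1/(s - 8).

exp(8*t)

Since L{e^(8t)} = 1/(s - 8), the inverse is e^(8*t).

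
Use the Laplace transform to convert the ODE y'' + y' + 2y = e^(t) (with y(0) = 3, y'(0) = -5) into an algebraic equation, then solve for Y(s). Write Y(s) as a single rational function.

Y(s) = (3*s^2 - 5*s + 3)/(s^3 + s - 2)

Apply the Laplace transform to the equation.
Using L{y''} = s^2 Y - s·y(0) - y'(0) and L{y'} = sY - y(0), with y(0) = 3, y'(0) = -5, the left side becomes (s^2 + s + 2)Y - (3*s - 2).
The right side is L{e^(t)} = 1/(s - 1).
So (s^2 + s + 2)Y = 1/(s - 1) + (3*s - 2).
Divide through and combine into a single rational function.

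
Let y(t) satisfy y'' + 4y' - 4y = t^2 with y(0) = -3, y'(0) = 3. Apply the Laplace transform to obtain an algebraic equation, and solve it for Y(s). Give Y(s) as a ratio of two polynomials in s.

Laplace-transform each side.
The derivative rules (L{y''} = s^2 Y - s·y(0) - y'(0) and L{y'} = sY - y(0), with y(0) = -3, y'(0) = 3) turn the left side into (s^2 + 4*s - 4)Y - (-3*s - 9).
The right side is L{t^2} = 2/s^3.
So (s^2 + 4*s - 4)Y = 2/s^3 + (-3*s - 9).
Divide through and combine into a single rational function.

Y(s) = (-3*s^4 - 9*s^3 + 2)/(s^5 + 4*s^4 - 4*s^3)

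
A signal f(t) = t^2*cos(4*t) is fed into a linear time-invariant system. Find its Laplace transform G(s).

L{cos(4t)} = s/(s^2 + 16).
Then apply L{t^2·g(t)} = (-1)^2 d^2/ds^2[H(s)] with H(s) = s/(s^2 + 16):
differentiating 2 times and applying the sign gives 2*s*(s^2 - 48)/(s^2 + 16)^3.

G(s) = 2*s*(s^2 - 48)/(s^2 + 16)^3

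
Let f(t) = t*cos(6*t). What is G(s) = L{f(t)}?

G(s) = (s - 6)*(s + 6)/(s^2 + 36)^2

L{cos(6t)} = s/(s^2 + 36).
Then apply L{t·g(t)} = -d/ds[H(s)] with H(s) = s/(s^2 + 36):
differentiating 1 time and applying the sign gives (s - 6)*(s + 6)/(s^2 + 36)^2.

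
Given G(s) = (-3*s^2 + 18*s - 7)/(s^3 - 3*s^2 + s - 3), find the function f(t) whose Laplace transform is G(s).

Factor the denominator: s^3 - 3*s^2 + s - 3 = (s - 3)*(s^2 + 1).
Partial fraction decomposition gives [2/(s - 3)] + [-5*s/(s^2 + 1)] + [3/(s^2 + 1)].
Invert each term: 2/(s - 3) ↔ 2e^(3t); -5·s/(s^2 + 1) ↔ -5cos(t); 3·1/(s^2 + 1) ↔ 3sin(t).

f(t) = 2*exp(3*t) + 3*sin(t) - 5*cos(t)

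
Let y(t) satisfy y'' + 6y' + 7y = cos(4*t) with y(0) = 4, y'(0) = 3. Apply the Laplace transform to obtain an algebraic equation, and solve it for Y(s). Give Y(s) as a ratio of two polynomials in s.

Laplace-transform each side.
Using L{y''} = s^2 Y - s·y(0) - y'(0) and L{y'} = sY - y(0), with y(0) = 4, y'(0) = 3, the left side becomes (s^2 + 6*s + 7)Y - (4*s + 27).
The right side is L{cos(4*t)} = s/(s^2 + 16).
So (s^2 + 6*s + 7)Y = s/(s^2 + 16) + (4*s + 27).
Isolate Y and clear denominators.

Y(s) = (4*s^3 + 27*s^2 + 65*s + 432)/(s^4 + 6*s^3 + 23*s^2 + 96*s + 112)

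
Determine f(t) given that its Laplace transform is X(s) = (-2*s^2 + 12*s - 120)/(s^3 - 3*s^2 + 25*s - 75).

f(t) = -3*exp(3*t) + 3*sin(5*t) + cos(5*t)

Factor the denominator: s^3 - 3*s^2 + 25*s - 75 = (s - 3)*(s^2 + 25).
Partial fraction decomposition gives [-3/(s - 3)] + [s/(s^2 + 25)] + [15/(s^2 + 25)].
Invert each term: -3/(s - 3) ↔ -3e^(3t); 1·s/(s^2 + 25) ↔ cos(5t); 3·5/(s^2 + 25) ↔ 3sin(5t).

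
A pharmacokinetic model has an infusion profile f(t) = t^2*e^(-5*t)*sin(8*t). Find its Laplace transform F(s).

L{sin(8t)} = 8/(s^2 + 64).
Multiplying by e^(-5t) shifts s → s + 5, so L{e^(-5*t)*sin(8*t)} = 8/((s + 5)^2 + 64).
Then apply L{t^2·g(t)} = (-1)^2 d^2/ds^2[G(s)] with G(s) = 8/((s + 5)^2 + 64):
differentiating 2 times and applying the sign gives 16*(3*s^2 + 30*s + 11)/(s^2 + 10*s + 89)^3.

F(s) = 16*(3*s^2 + 30*s + 11)/(s^2 + 10*s + 89)^3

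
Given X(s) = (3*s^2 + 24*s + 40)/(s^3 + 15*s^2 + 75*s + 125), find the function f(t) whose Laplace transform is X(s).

Factor the denominator: s^3 + 15*s^2 + 75*s + 125 = (s + 5)^3.
Partial fraction decomposition gives [3/(s + 5)] + [-6/(s + 5)^2] + [-5/(s + 5)^3].
Invert each term: 3/(s + 5) ↔ 3e^(-5t); -6/(s + 5)^2 ↔ -6t·e^(-5t); -5/(s + 5)^3 ↔ (-5/2)t^2·e^(-5t).

f(t) = -5*t^2*exp(-5*t)/2 - 6*t*exp(-5*t) + 3*exp(-5*t)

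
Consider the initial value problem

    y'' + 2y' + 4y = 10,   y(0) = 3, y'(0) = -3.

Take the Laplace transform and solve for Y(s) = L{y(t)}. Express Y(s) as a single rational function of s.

Y(s) = (3*s^2 + 3*s + 10)/(s^3 + 2*s^2 + 4*s)

Laplace-transform each side.
Using L{y''} = s^2 Y - s·y(0) - y'(0) and L{y'} = sY - y(0), with y(0) = 3, y'(0) = -3, the left side becomes (s^2 + 2*s + 4)Y - (3*s + 3).
The right side is L{10} = 10/s.
So (s^2 + 2*s + 4)Y = 10/s + (3*s + 3).
Divide through and combine into a single rational function.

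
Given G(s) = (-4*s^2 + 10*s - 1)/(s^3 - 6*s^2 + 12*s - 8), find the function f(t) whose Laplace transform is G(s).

Factor the denominator: s^3 - 6*s^2 + 12*s - 8 = (s - 2)^3.
Partial fraction decomposition gives [-4/(s - 2)] + [-6/(s - 2)^2] + [3/(s - 2)^3].
Invert each term: -4/(s - 2) ↔ -4e^(2t); -6/(s - 2)^2 ↔ -6t·e^(2t); 3/(s - 2)^3 ↔ (3/2)t^2·e^(2t).

f(t) = 3*t^2*exp(2*t)/2 - 6*t*exp(2*t) - 4*exp(2*t)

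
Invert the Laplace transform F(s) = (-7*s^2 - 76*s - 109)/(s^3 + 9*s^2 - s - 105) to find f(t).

f(t) = -5*exp(3*t) - 6*exp(-5*t) + 4*exp(-7*t)

Factor the denominator: s^3 + 9*s^2 - s - 105 = (s - 3)*(s + 5)*(s + 7).
Partial fraction decomposition gives [-6/(s + 5)] + [4/(s + 7)] + [-5/(s - 3)].
Invert each term: -6/(s + 5) ↔ -6e^(-5t); 4/(s + 7) ↔ 4e^(-7t); -5/(s - 3) ↔ -5e^(3t).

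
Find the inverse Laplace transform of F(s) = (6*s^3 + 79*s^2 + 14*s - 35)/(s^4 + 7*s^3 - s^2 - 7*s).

Factor the denominator: s^4 + 7*s^3 - s^2 - 7*s = s*(s - 1)*(s + 1)*(s + 7).
Partial fraction decomposition gives [5/s] + [-5/(s + 7)] + [4/(s - 1)] + [2/(s + 1)].
Invert each term: 5/(s - 0) ↔ 5e^(0t); -5/(s + 7) ↔ -5e^(-7t); 4/(s - 1) ↔ 4e^(t); 2/(s + 1) ↔ 2e^(-t).

4*exp(t) + 5 + 2*exp(-t) - 5*exp(-7*t)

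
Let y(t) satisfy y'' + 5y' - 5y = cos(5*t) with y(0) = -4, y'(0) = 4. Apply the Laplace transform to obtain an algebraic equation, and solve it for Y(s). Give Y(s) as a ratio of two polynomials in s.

Take the Laplace transform of both sides.
With L{y''} = s^2 Y - s·y(0) - y'(0) and L{y'} = sY - y(0), with y(0) = -4, y'(0) = 4: the LHS transforms to (s^2 + 5*s - 5)Y - (-4*s - 16).
The right side is L{cos(5*t)} = s/(s^2 + 25).
So (s^2 + 5*s - 5)Y = s/(s^2 + 25) + (-4*s - 16).
Isolate Y and clear denominators.

Y(s) = (-4*s^3 - 16*s^2 - 99*s - 400)/(s^4 + 5*s^3 + 20*s^2 + 125*s - 125)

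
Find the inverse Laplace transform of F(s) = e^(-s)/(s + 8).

Heaviside(t - 1)*(exp(-8*t + 8))

The factor e^(-s) signals a time shift by c = 1 (second shifting theorem).
L{e^(-8t)} = 1/(s + 8), so L^-1{1/(s + 8)} = e^(-8*t).
Hence the inverse is u(t - 1) times that function evaluated at t - 1.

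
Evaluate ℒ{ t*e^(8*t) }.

(s - 8)^(-2)

L{e^(8t)} = 1/(s - 8).
Then apply L{t·g(t)} = -d/ds[G(s)] with G(s) = 1/(s - 8):
differentiating 1 time and applying the sign gives (s - 8)^(-2).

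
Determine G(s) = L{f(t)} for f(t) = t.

L{t} = 1!/s^2 = 1/s^2.

G(s) = s^(-2)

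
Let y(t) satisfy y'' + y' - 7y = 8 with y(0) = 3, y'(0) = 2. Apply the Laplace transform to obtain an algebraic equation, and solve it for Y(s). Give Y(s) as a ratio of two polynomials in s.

Y(s) = (3*s^2 + 5*s + 8)/(s^3 + s^2 - 7*s)

Transform both sides with L{·}.
The derivative rules (L{y''} = s^2 Y - s·y(0) - y'(0) and L{y'} = sY - y(0), with y(0) = 3, y'(0) = 2) turn the left side into (s^2 + s - 7)Y - (3*s + 5).
The right side is L{8} = 8/s.
So (s^2 + s - 7)Y = 8/s + (3*s + 5).
Solve for Y(s) and write it as one ratio of polynomials.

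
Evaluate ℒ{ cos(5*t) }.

L{cos(5t)} = s/(s^2 + 25).

s/(s^2 + 25)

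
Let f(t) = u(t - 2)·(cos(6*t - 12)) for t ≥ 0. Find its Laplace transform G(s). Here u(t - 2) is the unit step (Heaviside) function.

G(s) = s*exp(-2*s)/(s^2 + 36)

By the second shifting theorem, L{u(t - c)·g(t - c)} = e^(-cs)·H(s) with c = 2 and H(s) = L{g(t)}.
L{cos(6t)} = s/(s^2 + 36).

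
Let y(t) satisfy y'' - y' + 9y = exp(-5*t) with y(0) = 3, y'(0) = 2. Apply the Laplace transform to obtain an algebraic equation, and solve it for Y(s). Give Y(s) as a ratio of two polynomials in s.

Y(s) = (3*s^2 + 14*s - 4)/(s^3 + 4*s^2 + 4*s + 45)

Apply the Laplace transform to the equation.
The derivative rules (L{y''} = s^2 Y - s·y(0) - y'(0) and L{y'} = sY - y(0), with y(0) = 3, y'(0) = 2) turn the left side into (s^2 - s + 9)Y - (3*s - 1).
The right side is L{exp(-5*t)} = 1/(s + 5).
So (s^2 - s + 9)Y = 1/(s + 5) + (3*s - 1).
Solve for Y(s) and write it as one ratio of polynomials.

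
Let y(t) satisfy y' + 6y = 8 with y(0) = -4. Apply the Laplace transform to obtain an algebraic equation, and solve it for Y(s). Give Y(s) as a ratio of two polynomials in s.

Y(s) = (-4*s + 8)/(s^2 + 6*s)

Laplace-transform each side.
The derivative rules (L{y'} = sY - y(0) = sY - (-4)) turn the left side into (s + 6)Y - (-4).
The right side is L{8} = 8/s.
So (s + 6)Y = 8/s + (-4).
Solve for Y(s) and write it as one ratio of polynomials.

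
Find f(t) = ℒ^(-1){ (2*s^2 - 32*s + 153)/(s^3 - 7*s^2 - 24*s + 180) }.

Factor the denominator: s^3 - 7*s^2 - 24*s + 180 = (s - 6)^2*(s + 5).
Partial fraction decomposition gives [-1/(s - 6)] + [3/(s - 6)^2] + [3/(s + 5)].
Invert each term: -1/(s - 6) ↔ -e^(6t); 3/(s - 6)^2 ↔ 3t·e^(6t); 3/(s + 5) ↔ 3e^(-5t).

f(t) = 3*t*exp(6*t) - exp(6*t) + 3*exp(-5*t)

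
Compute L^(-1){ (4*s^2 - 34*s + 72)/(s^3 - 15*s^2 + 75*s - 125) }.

Factor the denominator: s^3 - 15*s^2 + 75*s - 125 = (s - 5)^3.
Partial fraction decomposition gives [4/(s - 5)] + [6/(s - 5)^2] + [2/(s - 5)^3].
Invert each term: 4/(s - 5) ↔ 4e^(5t); 6/(s - 5)^2 ↔ 6t·e^(5t); 2/(s - 5)^3 ↔ (1)t^2·e^(5t).

t^2*exp(5*t) + 6*t*exp(5*t) + 4*exp(5*t)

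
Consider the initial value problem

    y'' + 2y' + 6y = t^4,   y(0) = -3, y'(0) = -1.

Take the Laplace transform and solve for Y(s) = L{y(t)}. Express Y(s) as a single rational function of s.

Apply the Laplace transform to the equation.
With L{y''} = s^2 Y - s·y(0) - y'(0) and L{y'} = sY - y(0), with y(0) = -3, y'(0) = -1: the LHS transforms to (s^2 + 2*s + 6)Y - (-3*s - 7).
The right side is L{t^4} = 24/s^5.
So (s^2 + 2*s + 6)Y = 24/s^5 + (-3*s - 7).
Solve for Y(s) and write it as one ratio of polynomials.

Y(s) = (-3*s^6 - 7*s^5 + 24)/(s^7 + 2*s^6 + 6*s^5)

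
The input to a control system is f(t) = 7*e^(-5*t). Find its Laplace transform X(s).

X(s) = 7/(s + 5)

L{7} = 7/s.
By the first shifting theorem, multiplying by e^(-5t) replaces s with s + 5.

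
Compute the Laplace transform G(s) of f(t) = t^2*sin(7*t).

L{sin(7t)} = 7/(s^2 + 49).
Then apply L{t^2·g(t)} = (-1)^2 d^2/ds^2[H(s)] with H(s) = 7/(s^2 + 49):
differentiating 2 times and applying the sign gives 14*(3*s^2 - 49)/(s^2 + 49)^3.

G(s) = 14*(3*s^2 - 49)/(s^2 + 49)^3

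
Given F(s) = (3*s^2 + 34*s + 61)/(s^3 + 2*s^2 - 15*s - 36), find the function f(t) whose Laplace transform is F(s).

f(t) = 2*t*exp(-3*t) + 5*exp(4*t) - 2*exp(-3*t)

Factor the denominator: s^3 + 2*s^2 - 15*s - 36 = (s - 4)*(s + 3)^2.
Partial fraction decomposition gives [-2/(s + 3)] + [2/(s + 3)^2] + [5/(s - 4)].
Invert each term: -2/(s + 3) ↔ -2e^(-3t); 2/(s + 3)^2 ↔ 2t·e^(-3t); 5/(s - 4) ↔ 5e^(4t).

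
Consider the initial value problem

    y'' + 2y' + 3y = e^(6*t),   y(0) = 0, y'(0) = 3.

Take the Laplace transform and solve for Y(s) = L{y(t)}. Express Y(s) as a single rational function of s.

Transform both sides with L{·}.
Using L{y''} = s^2 Y - s·y(0) - y'(0) and L{y'} = sY - y(0), with y(0) = 0, y'(0) = 3, the left side becomes (s^2 + 2*s + 3)Y - (3).
The right side is L{e^(6*t)} = 1/(s - 6).
So (s^2 + 2*s + 3)Y = 1/(s - 6) + (3).
Isolate Y and clear denominators.

Y(s) = (3*s - 17)/(s^3 - 4*s^2 - 9*s - 18)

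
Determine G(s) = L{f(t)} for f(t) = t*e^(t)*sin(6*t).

L{sin(6t)} = 6/(s^2 + 36).
Multiplying by e^(t) shifts s → s - 1, so L{e^(t)*sin(6*t)} = 6/((s - 1)^2 + 36).
Then apply L{t·g(t)} = -d/ds[H(s)] with H(s) = 6/((s - 1)^2 + 36):
differentiating 1 time and applying the sign gives 12*(s - 1)/(s^2 - 2*s + 37)^2.

G(s) = 12*(s - 1)/(s^2 - 2*s + 37)^2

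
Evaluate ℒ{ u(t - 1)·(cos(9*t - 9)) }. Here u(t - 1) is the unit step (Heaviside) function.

s*exp(-s)/(s^2 + 81)

By the second shifting theorem, L{u(t - c)·g(t - c)} = e^(-cs)·G(s) with c = 1 and G(s) = L{g(t)}.
L{cos(9t)} = s/(s^2 + 81).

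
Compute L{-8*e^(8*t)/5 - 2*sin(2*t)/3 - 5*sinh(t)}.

By linearity of the Laplace transform, transform each term separately.
(-5)·[L{sinh(t)} = 1/(s^2 - 1)]; (-2/3)·[L{sin(2t)} = 2/(s^2 + 4)]; (-8/5)·[L{e^(8t)} = 1/(s - 8)].

-4/(3*(s^2 + 4)) - 5/(s^2 - 1) - 8/(5*(s - 8))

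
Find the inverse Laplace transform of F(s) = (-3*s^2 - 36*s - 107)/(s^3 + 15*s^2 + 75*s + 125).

Factor the denominator: s^3 + 15*s^2 + 75*s + 125 = (s + 5)^3.
Partial fraction decomposition gives [-3/(s + 5)] + [-6/(s + 5)^2] + [-2/(s + 5)^3].
Invert each term: -3/(s + 5) ↔ -3e^(-5t); -6/(s + 5)^2 ↔ -6t·e^(-5t); -2/(s + 5)^3 ↔ (-1)t^2·e^(-5t).

-t^2*exp(-5*t) - 6*t*exp(-5*t) - 3*exp(-5*t)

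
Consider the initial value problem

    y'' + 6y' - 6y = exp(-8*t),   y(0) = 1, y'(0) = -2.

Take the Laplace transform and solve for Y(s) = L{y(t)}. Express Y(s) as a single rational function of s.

Apply the Laplace transform to the equation.
Using L{y''} = s^2 Y - s·y(0) - y'(0) and L{y'} = sY - y(0), with y(0) = 1, y'(0) = -2, the left side becomes (s^2 + 6*s - 6)Y - (s + 4).
The right side is L{exp(-8*t)} = 1/(s + 8).
So (s^2 + 6*s - 6)Y = 1/(s + 8) + (s + 4).
Divide through and combine into a single rational function.

Y(s) = (s^2 + 12*s + 33)/(s^3 + 14*s^2 + 42*s - 48)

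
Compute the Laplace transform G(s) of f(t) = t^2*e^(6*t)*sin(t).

G(s) = 2*(3*s^2 - 36*s + 107)/(s^2 - 12*s + 37)^3

L{sin(t)} = 1/(s^2 + 1).
Multiplying by e^(6t) shifts s → s - 6, so L{e^(6*t)*sin(t)} = 1/((s - 6)^2 + 1).
Then apply L{t^2·g(t)} = (-1)^2 d^2/ds^2[H(s)] with H(s) = 1/((s - 6)^2 + 1):
differentiating 2 times and applying the sign gives 2*(3*s^2 - 36*s + 107)/(s^2 - 12*s + 37)^3.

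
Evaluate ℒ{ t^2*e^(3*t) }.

2/(s - 3)^3

L{e^(3t)} = 1/(s - 3).
Then apply L{t^2·g(t)} = (-1)^2 d^2/ds^2[G(s)] with G(s) = 1/(s - 3):
differentiating 2 times and applying the sign gives 2/(s - 3)^3.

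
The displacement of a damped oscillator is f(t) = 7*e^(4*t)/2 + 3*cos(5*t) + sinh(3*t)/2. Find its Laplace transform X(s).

X(s) = 3*s/(s^2 + 25) + 3/(2*(s^2 - 9)) + 7/(2*(s - 4))

The transform is linear, so treat each term independently.
(3)·[L{cos(5t)} = s/(s^2 + 25)]; (1/2)·[L{sinh(3t)} = 3/(s^2 - 9)]; (7/2)·[L{e^(4t)} = 1/(s - 4)].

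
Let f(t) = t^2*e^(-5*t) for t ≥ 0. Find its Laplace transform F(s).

F(s) = 2/(s + 5)^3

L{e^(-5t)} = 1/(s + 5).
Then apply L{t^2·g(t)} = (-1)^2 d^2/ds^2[G(s)] with G(s) = 1/(s + 5):
differentiating 2 times and applying the sign gives 2/(s + 5)^3.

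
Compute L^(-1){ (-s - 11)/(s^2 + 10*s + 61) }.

Complete the square in the denominator: s^2 + 10*s + 61 = (s + 5)^2 + 6^2.
Split the numerator to match: -s - 11 = -1·(s + 5) - 1·6.
Invert each term: -1·(s + 5)/((s + 5)^2 + 36) ↔ -e^(-5t)cos(6t); -1·6/((s + 5)^2 + 36) ↔ -e^(-5t)sin(6t).

-exp(-5*t)*sin(6*t) - exp(-5*t)*cos(6*t)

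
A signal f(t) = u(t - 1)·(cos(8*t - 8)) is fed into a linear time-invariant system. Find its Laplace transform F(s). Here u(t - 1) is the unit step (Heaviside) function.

By the second shifting theorem, L{u(t - c)·g(t - c)} = e^(-cs)·G(s) with c = 1 and G(s) = L{g(t)}.
L{cos(8t)} = s/(s^2 + 64).

F(s) = s*exp(-s)/(s^2 + 64)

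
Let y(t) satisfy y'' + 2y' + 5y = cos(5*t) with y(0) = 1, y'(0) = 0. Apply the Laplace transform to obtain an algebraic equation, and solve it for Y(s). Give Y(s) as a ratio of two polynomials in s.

Apply the Laplace transform to the equation.
With L{y''} = s^2 Y - s·y(0) - y'(0) and L{y'} = sY - y(0), with y(0) = 1, y'(0) = 0: the LHS transforms to (s^2 + 2*s + 5)Y - (s + 2).
The right side is L{cos(5*t)} = s/(s^2 + 25).
So (s^2 + 2*s + 5)Y = s/(s^2 + 25) + (s + 2).
Solve for Y(s) and write it as one ratio of polynomials.

Y(s) = (s^3 + 2*s^2 + 26*s + 50)/(s^4 + 2*s^3 + 30*s^2 + 50*s + 125)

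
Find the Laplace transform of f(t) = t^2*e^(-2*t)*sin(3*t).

18*(s^2 + 4*s + 1)/(s^2 + 4*s + 13)^3

L{sin(3t)} = 3/(s^2 + 9).
Multiplying by e^(-2t) shifts s → s + 2, so L{e^(-2*t)*sin(3*t)} = 3/((s + 2)^2 + 9).
Then apply L{t^2·g(t)} = (-1)^2 d^2/ds^2[G(s)] with G(s) = 3/((s + 2)^2 + 9):
differentiating 2 times and applying the sign gives 18*(s^2 + 4*s + 1)/(s^2 + 4*s + 13)^3.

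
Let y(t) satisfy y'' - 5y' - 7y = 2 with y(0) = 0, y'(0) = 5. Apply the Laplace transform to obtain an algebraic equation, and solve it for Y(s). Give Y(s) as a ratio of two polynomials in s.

Take the Laplace transform of both sides.
With L{y''} = s^2 Y - s·y(0) - y'(0) and L{y'} = sY - y(0), with y(0) = 0, y'(0) = 5: the LHS transforms to (s^2 - 5*s - 7)Y - (5).
The right side is L{2} = 2/s.
So (s^2 - 5*s - 7)Y = 2/s + (5).
Solve for Y(s) and write it as one ratio of polynomials.

Y(s) = (5*s + 2)/(s^3 - 5*s^2 - 7*s)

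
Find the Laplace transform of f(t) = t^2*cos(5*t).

2*s*(s^2 - 75)/(s^2 + 25)^3

L{cos(5t)} = s/(s^2 + 25).
Then apply L{t^2·g(t)} = (-1)^2 d^2/ds^2[H(s)] with H(s) = s/(s^2 + 25):
differentiating 2 times and applying the sign gives 2*s*(s^2 - 75)/(s^2 + 25)^3.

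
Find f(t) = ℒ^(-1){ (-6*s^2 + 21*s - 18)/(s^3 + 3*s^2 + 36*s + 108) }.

Factor the denominator: s^3 + 3*s^2 + 36*s + 108 = (s + 3)*(s^2 + 36).
Partial fraction decomposition gives [-3/(s + 3)] + [-3*s/(s^2 + 36)] + [30/(s^2 + 36)].
Invert each term: -3/(s + 3) ↔ -3e^(-3t); -3·s/(s^2 + 36) ↔ -3cos(6t); 5·6/(s^2 + 36) ↔ 5sin(6t).

f(t) = 5*sin(6*t) - 3*cos(6*t) - 3*exp(-3*t)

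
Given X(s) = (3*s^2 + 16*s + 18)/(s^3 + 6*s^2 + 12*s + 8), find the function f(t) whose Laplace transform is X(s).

f(t) = -t^2*exp(-2*t) + 4*t*exp(-2*t) + 3*exp(-2*t)

Factor the denominator: s^3 + 6*s^2 + 12*s + 8 = (s + 2)^3.
Partial fraction decomposition gives [3/(s + 2)] + [4/(s + 2)^2] + [-2/(s + 2)^3].
Invert each term: 3/(s + 2) ↔ 3e^(-2t); 4/(s + 2)^2 ↔ 4t·e^(-2t); -2/(s + 2)^3 ↔ (-1)t^2·e^(-2t).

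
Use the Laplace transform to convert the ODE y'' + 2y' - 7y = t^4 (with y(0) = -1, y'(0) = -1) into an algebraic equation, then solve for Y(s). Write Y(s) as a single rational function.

Y(s) = (-s^6 - 3*s^5 + 24)/(s^7 + 2*s^6 - 7*s^5)

Transform both sides with L{·}.
The derivative rules (L{y''} = s^2 Y - s·y(0) - y'(0) and L{y'} = sY - y(0), with y(0) = -1, y'(0) = -1) turn the left side into (s^2 + 2*s - 7)Y - (-s - 3).
The right side is L{t^4} = 24/s^5.
So (s^2 + 2*s - 7)Y = 24/s^5 + (-s - 3).
Divide through and combine into a single rational function.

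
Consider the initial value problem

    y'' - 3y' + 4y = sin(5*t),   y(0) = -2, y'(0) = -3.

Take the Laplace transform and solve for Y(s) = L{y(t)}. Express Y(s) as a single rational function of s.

Transform both sides with L{·}.
Using L{y''} = s^2 Y - s·y(0) - y'(0) and L{y'} = sY - y(0), with y(0) = -2, y'(0) = -3, the left side becomes (s^2 - 3*s + 4)Y - (-2*s + 3).
The right side is L{sin(5*t)} = 5/(s^2 + 25).
So (s^2 - 3*s + 4)Y = 5/(s^2 + 25) + (-2*s + 3).
Divide through and combine into a single rational function.

Y(s) = (-2*s^3 + 3*s^2 - 50*s + 80)/(s^4 - 3*s^3 + 29*s^2 - 75*s + 100)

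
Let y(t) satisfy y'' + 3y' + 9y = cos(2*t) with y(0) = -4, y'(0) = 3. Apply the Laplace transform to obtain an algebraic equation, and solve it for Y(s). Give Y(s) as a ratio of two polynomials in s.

Take the Laplace transform of both sides.
The derivative rules (L{y''} = s^2 Y - s·y(0) - y'(0) and L{y'} = sY - y(0), with y(0) = -4, y'(0) = 3) turn the left side into (s^2 + 3*s + 9)Y - (-4*s - 9).
The right side is L{cos(2*t)} = s/(s^2 + 4).
So (s^2 + 3*s + 9)Y = s/(s^2 + 4) + (-4*s - 9).
Divide through and combine into a single rational function.

Y(s) = (-4*s^3 - 9*s^2 - 15*s - 36)/(s^4 + 3*s^3 + 13*s^2 + 12*s + 36)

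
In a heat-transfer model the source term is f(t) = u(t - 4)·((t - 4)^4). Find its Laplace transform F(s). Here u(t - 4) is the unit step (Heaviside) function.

F(s) = 24*exp(-4*s)/s^5

By the second shifting theorem, L{u(t - c)·g(t - c)} = e^(-cs)·G(s) with c = 4 and G(s) = L{g(t)}.
L{t^4} = 4!/s^5 = 24/s^5.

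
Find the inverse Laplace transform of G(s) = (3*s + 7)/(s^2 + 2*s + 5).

Complete the square in the denominator: s^2 + 2*s + 5 = (s + 1)^2 + 2^2.
Split the numerator to match: 3*s + 7 = 3·(s + 1) + 2·2.
Invert each term: 3·(s + 1)/((s + 1)^2 + 4) ↔ 3e^(-t)cos(2t); 2·2/((s + 1)^2 + 4) ↔ 2e^(-t)sin(2t).

2*exp(-t)*sin(2*t) + 3*exp(-t)*cos(2*t)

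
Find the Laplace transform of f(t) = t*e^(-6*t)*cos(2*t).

L{cos(2t)} = s/(s^2 + 4).
Multiplying by e^(-6t) shifts s → s + 6, so L{e^(-6*t)*cos(2*t)} = (s + 6)/((s + 6)^2 + 4).
Then apply L{t·g(t)} = -d/ds[H(s)] with H(s) = (s + 6)/((s + 6)^2 + 4):
differentiating 1 time and applying the sign gives (s + 4)*(s + 8)/(s^2 + 12*s + 40)^2.

(s + 4)*(s + 8)/(s^2 + 12*s + 40)^2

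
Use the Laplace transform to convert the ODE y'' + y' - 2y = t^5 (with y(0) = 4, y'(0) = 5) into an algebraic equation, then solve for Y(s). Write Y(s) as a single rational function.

Y(s) = (4*s^7 + 9*s^6 + 120)/(s^8 + s^7 - 2*s^6)

Apply the Laplace transform to the equation.
With L{y''} = s^2 Y - s·y(0) - y'(0) and L{y'} = sY - y(0), with y(0) = 4, y'(0) = 5: the LHS transforms to (s^2 + s - 2)Y - (4*s + 9).
The right side is L{t^5} = 120/s^6.
So (s^2 + s - 2)Y = 120/s^6 + (4*s + 9).
Solve for Y(s) and write it as one ratio of polynomials.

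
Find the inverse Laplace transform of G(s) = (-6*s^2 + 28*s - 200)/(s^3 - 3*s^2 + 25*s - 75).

Factor the denominator: s^3 - 3*s^2 + 25*s - 75 = (s - 3)*(s^2 + 25).
Partial fraction decomposition gives [-5/(s - 3)] + [-s/(s^2 + 25)] + [25/(s^2 + 25)].
Invert each term: -5/(s - 3) ↔ -5e^(3t); -1·s/(s^2 + 25) ↔ -cos(5t); 5·5/(s^2 + 25) ↔ 5sin(5t).

-5*exp(3*t) + 5*sin(5*t) - cos(5*t)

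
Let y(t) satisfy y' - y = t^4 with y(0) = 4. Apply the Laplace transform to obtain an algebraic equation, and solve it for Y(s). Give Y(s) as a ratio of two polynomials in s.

Take the Laplace transform of both sides.
Using L{y'} = sY - y(0) = sY - 4, the left side becomes (s - 1)Y - (4).
The right side is L{t^4} = 24/s^5.
So (s - 1)Y = 24/s^5 + (4).
Solve for Y(s) and write it as one ratio of polynomials.

Y(s) = (4*s^5 + 24)/(s^6 - s^5)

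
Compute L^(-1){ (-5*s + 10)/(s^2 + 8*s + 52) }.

Complete the square in the denominator: s^2 + 8*s + 52 = (s + 4)^2 + 6^2.
Split the numerator to match: -5*s + 10 = -5·(s + 4) + 5·6.
Invert each term: -5·(s + 4)/((s + 4)^2 + 36) ↔ -5e^(-4t)cos(6t); 5·6/((s + 4)^2 + 36) ↔ 5e^(-4t)sin(6t).

5*exp(-4*t)*sin(6*t) - 5*exp(-4*t)*cos(6*t)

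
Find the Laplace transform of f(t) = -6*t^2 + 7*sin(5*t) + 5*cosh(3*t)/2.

By linearity of the Laplace transform, transform each term separately.
(-6)·[L{t^2} = 2!/s^3 = 2/s^3]; (5/2)·[L{cosh(3t)} = s/(s^2 - 9)]; (7)·[L{sin(5t)} = 5/(s^2 + 25)].

5*s/(2*(s^2 - 9)) + 35/(s^2 + 25) - 12/s^3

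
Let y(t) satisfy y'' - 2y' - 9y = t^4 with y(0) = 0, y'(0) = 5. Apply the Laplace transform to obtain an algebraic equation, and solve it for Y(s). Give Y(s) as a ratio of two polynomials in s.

Transform both sides with L{·}.
The derivative rules (L{y''} = s^2 Y - s·y(0) - y'(0) and L{y'} = sY - y(0), with y(0) = 0, y'(0) = 5) turn the left side into (s^2 - 2*s - 9)Y - (5).
The right side is L{t^4} = 24/s^5.
So (s^2 - 2*s - 9)Y = 24/s^5 + (5).
Solve for Y(s) and write it as one ratio of polynomials.

Y(s) = (5*s^5 + 24)/(s^7 - 2*s^6 - 9*s^5)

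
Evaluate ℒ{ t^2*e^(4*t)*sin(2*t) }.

L{sin(2t)} = 2/(s^2 + 4).
Multiplying by e^(4t) shifts s → s - 4, so L{e^(4*t)*sin(2*t)} = 2/((s - 4)^2 + 4).
Then apply L{t^2·g(t)} = (-1)^2 d^2/ds^2[H(s)] with H(s) = 2/((s - 4)^2 + 4):
differentiating 2 times and applying the sign gives 4*(3*s^2 - 24*s + 44)/(s^2 - 8*s + 20)^3.

4*(3*s^2 - 24*s + 44)/(s^2 - 8*s + 20)^3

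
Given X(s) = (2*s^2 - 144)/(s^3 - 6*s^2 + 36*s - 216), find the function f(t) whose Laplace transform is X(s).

Factor the denominator: s^3 - 6*s^2 + 36*s - 216 = (s - 6)*(s^2 + 36).
Partial fraction decomposition gives [-1/(s - 6)] + [3*s/(s^2 + 36)] + [18/(s^2 + 36)].
Invert each term: -1/(s - 6) ↔ -e^(6t); 3·s/(s^2 + 36) ↔ 3cos(6t); 3·6/(s^2 + 36) ↔ 3sin(6t).

f(t) = -exp(6*t) + 3*sin(6*t) + 3*cos(6*t)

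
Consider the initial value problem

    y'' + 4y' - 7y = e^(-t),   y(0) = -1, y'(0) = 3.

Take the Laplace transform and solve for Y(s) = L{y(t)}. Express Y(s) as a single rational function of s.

Laplace-transform each side.
The derivative rules (L{y''} = s^2 Y - s·y(0) - y'(0) and L{y'} = sY - y(0), with y(0) = -1, y'(0) = 3) turn the left side into (s^2 + 4*s - 7)Y - (-s - 1).
The right side is L{e^(-t)} = 1/(s + 1).
So (s^2 + 4*s - 7)Y = 1/(s + 1) + (-s - 1).
Isolate Y and clear denominators.

Y(s) = (-s^2 - 2*s)/(s^3 + 5*s^2 - 3*s - 7)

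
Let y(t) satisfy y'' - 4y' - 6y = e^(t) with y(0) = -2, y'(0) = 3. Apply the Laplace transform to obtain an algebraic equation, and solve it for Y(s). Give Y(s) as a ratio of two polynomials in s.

Y(s) = (-2*s^2 + 13*s - 10)/(s^3 - 5*s^2 - 2*s + 6)

Transform both sides with L{·}.
The derivative rules (L{y''} = s^2 Y - s·y(0) - y'(0) and L{y'} = sY - y(0), with y(0) = -2, y'(0) = 3) turn the left side into (s^2 - 4*s - 6)Y - (-2*s + 11).
The right side is L{e^(t)} = 1/(s - 1).
So (s^2 - 4*s - 6)Y = 1/(s - 1) + (-2*s + 11).
Solve for Y(s) and write it as one ratio of polynomials.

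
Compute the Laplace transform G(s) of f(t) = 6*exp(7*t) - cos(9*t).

The transform is linear, so treat each term independently.
(-1)·[L{cos(9t)} = s/(s^2 + 81)]; (6)·[L{e^(7t)} = 1/(s - 7)].

G(s) = -s/(s^2 + 81) + 6/(s - 7)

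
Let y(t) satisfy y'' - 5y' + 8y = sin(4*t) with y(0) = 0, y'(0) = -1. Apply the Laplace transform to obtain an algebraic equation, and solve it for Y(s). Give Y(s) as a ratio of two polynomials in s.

Laplace-transform each side.
The derivative rules (L{y''} = s^2 Y - s·y(0) - y'(0) and L{y'} = sY - y(0), with y(0) = 0, y'(0) = -1) turn the left side into (s^2 - 5*s + 8)Y - (-1).
The right side is L{sin(4*t)} = 4/(s^2 + 16).
So (s^2 - 5*s + 8)Y = 4/(s^2 + 16) + (-1).
Solve for Y(s) and write it as one ratio of polynomials.

Y(s) = (-s^2 - 12)/(s^4 - 5*s^3 + 24*s^2 - 80*s + 128)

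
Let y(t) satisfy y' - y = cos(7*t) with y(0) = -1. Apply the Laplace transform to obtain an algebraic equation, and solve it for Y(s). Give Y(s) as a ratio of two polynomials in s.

Y(s) = (-s^2 + s - 49)/(s^3 - s^2 + 49*s - 49)

Transform both sides with L{·}.
With L{y'} = sY - y(0) = sY - (-1): the LHS transforms to (s - 1)Y - (-1).
The right side is L{cos(7*t)} = s/(s^2 + 49).
So (s - 1)Y = s/(s^2 + 49) + (-1).
Isolate Y and clear denominators.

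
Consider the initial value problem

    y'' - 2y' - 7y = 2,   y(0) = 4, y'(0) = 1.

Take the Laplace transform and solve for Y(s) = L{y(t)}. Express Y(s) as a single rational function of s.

Y(s) = (4*s^2 - 7*s + 2)/(s^3 - 2*s^2 - 7*s)

Apply the Laplace transform to the equation.
The derivative rules (L{y''} = s^2 Y - s·y(0) - y'(0) and L{y'} = sY - y(0), with y(0) = 4, y'(0) = 1) turn the left side into (s^2 - 2*s - 7)Y - (4*s - 7).
The right side is L{2} = 2/s.
So (s^2 - 2*s - 7)Y = 2/s + (4*s - 7).
Isolate Y and clear denominators.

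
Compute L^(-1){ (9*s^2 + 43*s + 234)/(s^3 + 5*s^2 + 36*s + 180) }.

3*sin(6*t) + 5*cos(6*t) + 4*exp(-5*t)

Factor the denominator: s^3 + 5*s^2 + 36*s + 180 = (s + 5)*(s^2 + 36).
Partial fraction decomposition gives [4/(s + 5)] + [5*s/(s^2 + 36)] + [18/(s^2 + 36)].
Invert each term: 4/(s + 5) ↔ 4e^(-5t); 5·s/(s^2 + 36) ↔ 5cos(6t); 3·6/(s^2 + 36) ↔ 3sin(6t).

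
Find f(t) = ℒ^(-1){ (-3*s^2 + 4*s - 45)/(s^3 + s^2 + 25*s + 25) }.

f(t) = sin(5*t) - cos(5*t) - 2*exp(-t)

Factor the denominator: s^3 + s^2 + 25*s + 25 = (s + 1)*(s^2 + 25).
Partial fraction decomposition gives [-2/(s + 1)] + [-s/(s^2 + 25)] + [5/(s^2 + 25)].
Invert each term: -2/(s + 1) ↔ -2e^(-t); -1·s/(s^2 + 25) ↔ -cos(5t); 1·5/(s^2 + 25) ↔ sin(5t).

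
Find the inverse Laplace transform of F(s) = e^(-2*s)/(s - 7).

The factor e^(-2s) signals a time shift by c = 2 (second shifting theorem).
L{e^(7t)} = 1/(s - 7), so L^-1{1/(s - 7)} = e^(7*t).
Hence the inverse is u(t - 2) times that function evaluated at t - 2.

Heaviside(t - 2)*(exp(7*t - 14))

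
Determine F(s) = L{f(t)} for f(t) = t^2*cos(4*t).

L{cos(4t)} = s/(s^2 + 16).
Then apply L{t^2·g(t)} = (-1)^2 d^2/ds^2[G(s)] with G(s) = s/(s^2 + 16):
differentiating 2 times and applying the sign gives 2*s*(s^2 - 48)/(s^2 + 16)^3.

F(s) = 2*s*(s^2 - 48)/(s^2 + 16)^3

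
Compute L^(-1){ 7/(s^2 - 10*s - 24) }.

exp(5*t)*sinh(7*t)

Rewrite the denominator: s^2 - 10*s - 24 = (s - 5)^2 - 49.
The form in (s - 5) signals a first-shifting-theorem factor e^(5t).
Since L{sinh(7t)} = 7/(s^2 - 49), the inverse is e^(5*t)*sinh(7*t).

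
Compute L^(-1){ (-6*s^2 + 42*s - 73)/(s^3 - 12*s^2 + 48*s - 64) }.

-t^2*exp(4*t)/2 - 6*t*exp(4*t) - 6*exp(4*t)

Factor the denominator: s^3 - 12*s^2 + 48*s - 64 = (s - 4)^3.
Partial fraction decomposition gives [-6/(s - 4)] + [-6/(s - 4)^2] + [-1/(s - 4)^3].
Invert each term: -6/(s - 4) ↔ -6e^(4t); -6/(s - 4)^2 ↔ -6t·e^(4t); -1/(s - 4)^3 ↔ (-1/2)t^2·e^(4t).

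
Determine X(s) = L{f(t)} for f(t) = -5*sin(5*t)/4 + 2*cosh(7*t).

The transform is linear, so treat each term independently.
(2)·[L{cosh(7t)} = s/(s^2 - 49)]; (-5/4)·[L{sin(5t)} = 5/(s^2 + 25)].

X(s) = 2*s/(s^2 - 49) - 25/(4*(s^2 + 25))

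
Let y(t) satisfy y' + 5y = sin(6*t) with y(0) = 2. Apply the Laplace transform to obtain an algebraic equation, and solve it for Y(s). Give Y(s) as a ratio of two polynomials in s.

Laplace-transform each side.
The derivative rules (L{y'} = sY - y(0) = sY - 2) turn the left side into (s + 5)Y - (2).
The right side is L{sin(6*t)} = 6/(s^2 + 36).
So (s + 5)Y = 6/(s^2 + 36) + (2).
Solve for Y(s) and write it as one ratio of polynomials.

Y(s) = (2*s^2 + 78)/(s^3 + 5*s^2 + 36*s + 180)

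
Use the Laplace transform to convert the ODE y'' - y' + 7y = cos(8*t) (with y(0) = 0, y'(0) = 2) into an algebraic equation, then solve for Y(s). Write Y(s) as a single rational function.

Y(s) = (2*s^2 + s + 128)/(s^4 - s^3 + 71*s^2 - 64*s + 448)

Laplace-transform each side.
With L{y''} = s^2 Y - s·y(0) - y'(0) and L{y'} = sY - y(0), with y(0) = 0, y'(0) = 2: the LHS transforms to (s^2 - s + 7)Y - (2).
The right side is L{cos(8*t)} = s/(s^2 + 64).
So (s^2 - s + 7)Y = s/(s^2 + 64) + (2).
Divide through and combine into a single rational function.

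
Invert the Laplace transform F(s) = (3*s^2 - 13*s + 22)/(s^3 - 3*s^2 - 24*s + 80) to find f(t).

Factor the denominator: s^3 - 3*s^2 - 24*s + 80 = (s - 4)^2*(s + 5).
Partial fraction decomposition gives [1/(s - 4)] + [2/(s - 4)^2] + [2/(s + 5)].
Invert each term: 1/(s - 4) ↔ e^(4t); 2/(s - 4)^2 ↔ 2t·e^(4t); 2/(s + 5) ↔ 2e^(-5t).

f(t) = 2*t*exp(4*t) + exp(4*t) + 2*exp(-5*t)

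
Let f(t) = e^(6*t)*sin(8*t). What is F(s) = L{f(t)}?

F(s) = 8/((s - 6)^2 + 64)

L{sin(8t)} = 8/(s^2 + 64).
By the first shifting theorem, multiplying by e^(6t) replaces s with s - 6.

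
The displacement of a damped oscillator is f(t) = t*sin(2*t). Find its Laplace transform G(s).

L{sin(2t)} = 2/(s^2 + 4).
Then apply L{t·g(t)} = -d/ds[H(s)] with H(s) = 2/(s^2 + 4):
differentiating 1 time and applying the sign gives 4*s/(s^2 + 4)^2.

G(s) = 4*s/(s^2 + 4)^2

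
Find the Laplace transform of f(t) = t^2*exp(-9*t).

2/(s + 9)^3

L{e^(-9t)} = 1/(s + 9).
Then apply L{t^2·g(t)} = (-1)^2 d^2/ds^2[G(s)] with G(s) = 1/(s + 9):
differentiating 2 times and applying the sign gives 2/(s + 9)^3.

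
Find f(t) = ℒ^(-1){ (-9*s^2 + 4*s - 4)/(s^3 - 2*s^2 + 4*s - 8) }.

f(t) = -4*exp(2*t) - 3*sin(2*t) - 5*cos(2*t)

Factor the denominator: s^3 - 2*s^2 + 4*s - 8 = (s - 2)*(s^2 + 4).
Partial fraction decomposition gives [-4/(s - 2)] + [-5*s/(s^2 + 4)] + [-6/(s^2 + 4)].
Invert each term: -4/(s - 2) ↔ -4e^(2t); -5·s/(s^2 + 4) ↔ -5cos(2t); -3·2/(s^2 + 4) ↔ -3sin(2t).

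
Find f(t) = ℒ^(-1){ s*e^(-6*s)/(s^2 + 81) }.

The factor e^(-6s) signals a time shift by c = 6 (second shifting theorem).
L{cos(9t)} = s/(s^2 + 81), so L^-1{s/(s^2 + 81)} = cos(9*t).
Hence the inverse is u(t - 6) times that function evaluated at t - 6.

f(t) = Heaviside(t - 6)*(cos(9*t - 54))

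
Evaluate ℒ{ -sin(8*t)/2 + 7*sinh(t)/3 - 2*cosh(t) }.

By linearity of the Laplace transform, transform each term separately.
(7/3)·[L{sinh(t)} = 1/(s^2 - 1)]; (-2)·[L{cosh(t)} = s/(s^2 - 1)]; (-1/2)·[L{sin(8t)} = 8/(s^2 + 64)].

-2*s/(s^2 - 1) - 4/(s^2 + 64) + 7/(3*(s^2 - 1))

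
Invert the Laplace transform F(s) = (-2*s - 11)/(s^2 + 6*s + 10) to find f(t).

Complete the square in the denominator: s^2 + 6*s + 10 = (s + 3)^2 + 1^2.
Split the numerator to match: -2*s - 11 = -2·(s + 3) - 5·1.
Invert each term: -2·(s + 3)/((s + 3)^2 + 1) ↔ -2e^(-3t)cos(t); -5·1/((s + 3)^2 + 1) ↔ -5e^(-3t)sin(t).

f(t) = -5*exp(-3*t)*sin(t) - 2*exp(-3*t)*cos(t)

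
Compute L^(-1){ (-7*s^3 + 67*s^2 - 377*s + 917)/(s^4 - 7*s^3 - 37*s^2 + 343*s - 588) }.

-5*exp(7*t) - exp(4*t) + 5*exp(3*t) - 6*exp(-7*t)

Factor the denominator: s^4 - 7*s^3 - 37*s^2 + 343*s - 588 = (s - 7)*(s - 4)*(s - 3)*(s + 7).
Partial fraction decomposition gives [-6/(s + 7)] + [-1/(s - 4)] + [-5/(s - 7)] + [5/(s - 3)].
Invert each term: -6/(s + 7) ↔ -6e^(-7t); -1/(s - 4) ↔ -e^(4t); -5/(s - 7) ↔ -5e^(7t); 5/(s - 3) ↔ 5e^(3t).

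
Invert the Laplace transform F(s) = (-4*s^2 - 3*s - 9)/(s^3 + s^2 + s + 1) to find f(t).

f(t) = -4*sin(t) + cos(t) - 5*exp(-t)

Factor the denominator: s^3 + s^2 + s + 1 = (s + 1)*(s^2 + 1).
Partial fraction decomposition gives [-5/(s + 1)] + [s/(s^2 + 1)] + [-4/(s^2 + 1)].
Invert each term: -5/(s + 1) ↔ -5e^(-t); 1·s/(s^2 + 1) ↔ cos(t); -4·1/(s^2 + 1) ↔ -4sin(t).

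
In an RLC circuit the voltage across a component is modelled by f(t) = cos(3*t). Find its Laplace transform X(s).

X(s) = s/(s^2 + 9)

L{cos(3t)} = s/(s^2 + 9).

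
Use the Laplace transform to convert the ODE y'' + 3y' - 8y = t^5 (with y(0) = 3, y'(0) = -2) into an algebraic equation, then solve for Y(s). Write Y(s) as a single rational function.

Laplace-transform each side.
Using L{y''} = s^2 Y - s·y(0) - y'(0) and L{y'} = sY - y(0), with y(0) = 3, y'(0) = -2, the left side becomes (s^2 + 3*s - 8)Y - (3*s + 7).
The right side is L{t^5} = 120/s^6.
So (s^2 + 3*s - 8)Y = 120/s^6 + (3*s + 7).
Isolate Y and clear denominators.

Y(s) = (3*s^7 + 7*s^6 + 120)/(s^8 + 3*s^7 - 8*s^6)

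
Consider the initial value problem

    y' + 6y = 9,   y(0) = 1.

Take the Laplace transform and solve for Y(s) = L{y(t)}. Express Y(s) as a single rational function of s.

Apply the Laplace transform to the equation.
Using L{y'} = sY - y(0) = sY - 1, the left side becomes (s + 6)Y - (1).
The right side is L{9} = 9/s.
So (s + 6)Y = 9/s + (1).
Isolate Y and clear denominators.

Y(s) = (s + 9)/(s^2 + 6*s)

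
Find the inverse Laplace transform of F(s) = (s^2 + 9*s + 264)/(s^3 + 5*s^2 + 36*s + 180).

Factor the denominator: s^3 + 5*s^2 + 36*s + 180 = (s + 5)*(s^2 + 36).
Partial fraction decomposition gives [4/(s + 5)] + [-3*s/(s^2 + 36)] + [24/(s^2 + 36)].
Invert each term: 4/(s + 5) ↔ 4e^(-5t); -3·s/(s^2 + 36) ↔ -3cos(6t); 4·6/(s^2 + 36) ↔ 4sin(6t).

4*sin(6*t) - 3*cos(6*t) + 4*exp(-5*t)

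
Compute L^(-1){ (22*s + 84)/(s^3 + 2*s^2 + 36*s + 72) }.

4*sin(6*t) - cos(6*t) + exp(-2*t)

Factor the denominator: s^3 + 2*s^2 + 36*s + 72 = (s + 2)*(s^2 + 36).
Partial fraction decomposition gives [1/(s + 2)] + [-s/(s^2 + 36)] + [24/(s^2 + 36)].
Invert each term: 1/(s + 2) ↔ e^(-2t); -1·s/(s^2 + 36) ↔ -cos(6t); 4·6/(s^2 + 36) ↔ 4sin(6t).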